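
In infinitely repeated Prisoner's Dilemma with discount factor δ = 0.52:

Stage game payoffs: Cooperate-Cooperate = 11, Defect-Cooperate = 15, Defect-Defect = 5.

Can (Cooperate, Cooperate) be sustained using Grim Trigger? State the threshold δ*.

δ* = 0.4; since δ = 0.52 ≥ 0.4, cooperation can be sustained

Work:
For Grim Trigger:
Cooperate forever: 11/(1-δ)
Defect then punished: 15 + 5·δ/(1-δ)
Need: 11/(1-δ) ≥ 15 + 5·δ/(1-δ)
Solving: δ ≥ (T-R)/(T-P) = (15-11)/(15-5) = 0.4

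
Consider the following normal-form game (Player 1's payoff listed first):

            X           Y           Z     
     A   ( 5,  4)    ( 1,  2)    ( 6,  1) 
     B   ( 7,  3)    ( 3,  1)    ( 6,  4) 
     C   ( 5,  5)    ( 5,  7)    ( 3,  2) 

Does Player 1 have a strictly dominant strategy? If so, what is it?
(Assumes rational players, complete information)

No strictly dominant strategy exists for Player 1

Work:
A strategy strictly dominates another if it gives a strictly higher payoff against every opponent action. Compare each pair of P1's strategies column-by-column:
  A vs B: [5 vs 7, 1 vs 3, 6 vs 6] → A does not strictly dominate B (column X: 5 ≤ 7)
  A vs C: [5 vs 5, 1 vs 5, 6 vs 3] → A does not strictly dominate C (column X: 5 ≤ 5)
  B vs A: [7 vs 5, 3 vs 1, 6 vs 6] → B does not strictly dominate A (column Z: 6 ≤ 6)
  B vs C: [7 vs 5, 3 vs 5, 6 vs 3] → B does not strictly dominate C (column Y: 3 ≤ 5)
  C vs A: [5 vs 5, 5 vs 1, 3 vs 6] → C does not strictly dominate A (column X: 5 ≤ 5)
  C vs B: [5 vs 7, 5 vs 3, 3 vs 6] → C does not strictly dominate B (column X: 5 ≤ 7)
No single strategy strictly dominates all others → no strictly dominant strategy.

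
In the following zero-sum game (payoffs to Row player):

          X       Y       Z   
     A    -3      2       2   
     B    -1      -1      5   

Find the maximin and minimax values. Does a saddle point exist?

Maximin = -1, Minimax = -1, Saddle: True

Work:
Row minimums: [-3, -1] → maximin = -1
Column maximums: [-1, 2, 5] → minimax = -1
Saddle point exists! Game value = -1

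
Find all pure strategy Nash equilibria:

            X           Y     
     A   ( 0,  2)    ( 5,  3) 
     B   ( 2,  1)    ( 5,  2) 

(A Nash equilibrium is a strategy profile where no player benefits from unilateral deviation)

Nash equilibrium: (A, Y), (B, Y)

Work:
Best responses:
  P1 vs X: payoffs [0, 2] → best response B (payoff 2)
  P1 vs Y: payoffs [5, 5] → best response A/B (payoff 5)
  P2 vs A: payoffs [2, 3] → best response Y (payoff 3)
  P2 vs B: payoffs [1, 2] → best response Y (payoff 2)
Mutual best responses: (A,Y), (B,Y) → Nash equilibria.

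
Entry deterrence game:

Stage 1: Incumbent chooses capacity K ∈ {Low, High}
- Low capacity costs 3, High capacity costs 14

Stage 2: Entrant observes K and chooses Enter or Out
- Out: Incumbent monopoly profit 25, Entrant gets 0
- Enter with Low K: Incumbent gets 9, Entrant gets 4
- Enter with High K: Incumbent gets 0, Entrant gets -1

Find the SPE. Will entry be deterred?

SPE: (High, Enter|Low, Out|High); Entry deterred. Incumbent net profit = 11

Work:
After Low K: Entrant enters (4 > 0)
After High K: Entrant stays out (-1 < 0)
Incumbent: Low → 9−3=6, High → 25−14=11
Incumbent chooses High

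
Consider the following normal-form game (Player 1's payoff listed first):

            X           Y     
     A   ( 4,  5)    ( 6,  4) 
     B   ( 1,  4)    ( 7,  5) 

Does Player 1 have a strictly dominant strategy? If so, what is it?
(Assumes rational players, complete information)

No strictly dominant strategy exists for Player 1

Work:
A strategy strictly dominates another if it gives a strictly higher payoff against every opponent action. Compare each pair of P1's strategies column-by-column:
  A vs B: [4 vs 1, 6 vs 7] → A does not strictly dominate B (column Y: 6 ≤ 7)
  B vs A: [1 vs 4, 7 vs 6] → B does not strictly dominate A (column X: 1 ≤ 4)
No single strategy strictly dominates all others → no strictly dominant strategy.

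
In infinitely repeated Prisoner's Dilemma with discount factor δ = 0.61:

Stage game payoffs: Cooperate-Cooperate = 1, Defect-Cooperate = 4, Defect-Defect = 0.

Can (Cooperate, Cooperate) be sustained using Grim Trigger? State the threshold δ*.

δ* = 0.75; since δ = 0.61 < 0.75, cooperation cannot be sustained

Work:
For Grim Trigger:
Cooperate forever: 1/(1-δ)
Defect then punished: 4 + 0·δ/(1-δ)
Need: 1/(1-δ) ≥ 4 + 0·δ/(1-δ)
Solving: δ ≥ (T-R)/(T-P) = (4-1)/(4-0) = 0.75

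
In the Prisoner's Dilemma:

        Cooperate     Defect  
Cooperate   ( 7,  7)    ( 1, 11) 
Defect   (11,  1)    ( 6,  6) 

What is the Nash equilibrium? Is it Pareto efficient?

(Defect, Defect) is NE; not Pareto efficient

Work:
Defect dominates Cooperate for both players:
If P2 cooperates: Defect (11) > Cooperate (7)
If P2 defects: Defect (6) > Cooperate (1)
NE: (Defect, Defect) with payoff (6, 6)
But (Cooperate, Cooperate) = (7, 7) Pareto dominates (6, 6)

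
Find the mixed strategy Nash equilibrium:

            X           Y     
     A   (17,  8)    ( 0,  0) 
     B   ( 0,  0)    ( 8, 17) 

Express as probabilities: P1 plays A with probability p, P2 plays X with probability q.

p = 0.68, q = 0.32

Work:
Find probabilities that make opponent indifferent:
P2 chooses q to make P1 indifferent between A and B
P1 chooses p to make P2 indifferent between X and Y
Mixed NE: P1 plays (A: 0.68, B: 0.32), P2 plays (X: 0.32, Y: 0.68)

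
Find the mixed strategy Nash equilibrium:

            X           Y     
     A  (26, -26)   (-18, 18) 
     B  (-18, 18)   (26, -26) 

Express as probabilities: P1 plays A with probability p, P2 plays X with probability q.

p = 0.5, q = 0.5

Work:
Find probabilities that make opponent indifferent:
P2 chooses q to make P1 indifferent between A and B
P1 chooses p to make P2 indifferent between X and Y
Mixed NE: P1 plays (A: 0.5, B: 0.5), P2 plays (X: 0.5, Y: 0.5)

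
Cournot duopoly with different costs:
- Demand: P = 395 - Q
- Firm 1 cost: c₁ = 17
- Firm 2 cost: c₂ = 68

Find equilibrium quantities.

q₁* = 143.0, q₂* = 92.0

Work:
Reaction: q₁ = (395 - 17 - q₂)/2
Reaction: q₂ = (395 - 68 - q₁)/2
Solve simultaneously:
q₁* = (395 - 2×17 + 68)/3 = 143.0
q₂* = (395 - 2×68 + 17)/3 = 92.0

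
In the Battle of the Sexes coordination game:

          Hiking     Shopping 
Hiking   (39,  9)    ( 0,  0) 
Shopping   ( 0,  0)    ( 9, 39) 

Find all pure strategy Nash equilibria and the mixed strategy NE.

Pure NE: (Hiking, Hiking) and (Shopping, Shopping); Mixed NE: p = 0.8125, q = 0.1875

Work:
Check pure NE:
(Hiking, Hiking): (39, 9) - no unilateral deviation beneficial
(Shopping, Shopping): (9, 39) - no unilateral deviation beneficial
Mixed NE: P1 plays Hiking with p = 0.8125, P2 plays Hiking with q = 0.1875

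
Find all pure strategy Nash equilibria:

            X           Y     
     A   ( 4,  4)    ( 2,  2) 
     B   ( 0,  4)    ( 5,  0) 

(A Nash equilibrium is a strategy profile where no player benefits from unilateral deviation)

Nash equilibrium: (A, X)

Work:
Best responses:
  P1 vs X: payoffs [4, 0] → best response A (payoff 4)
  P1 vs Y: payoffs [2, 5] → best response B (payoff 5)
  P2 vs A: payoffs [4, 2] → best response X (payoff 4)
  P2 vs B: payoffs [4, 0] → best response X (payoff 4)
Mutual best responses: (A,X) → Nash equilibria.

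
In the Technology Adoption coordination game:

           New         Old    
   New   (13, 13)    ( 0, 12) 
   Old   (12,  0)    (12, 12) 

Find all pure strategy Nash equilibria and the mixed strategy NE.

Pure NE: (New, New) and (Old, Old); Mixed NE: p = 0.9231, q = 0.9231

Work:
Check pure NE:
(New, New): (13, 13) - no unilateral deviation beneficial
(Old, Old): (12, 12) - no unilateral deviation beneficial
Mixed NE: P1 plays New with p = 0.9231, P2 plays New with q = 0.9231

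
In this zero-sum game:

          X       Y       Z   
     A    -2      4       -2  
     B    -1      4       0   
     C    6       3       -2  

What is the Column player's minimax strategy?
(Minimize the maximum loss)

Column should play Z, value = 0

Work:
Column player minimizes Row's maximum payoff:
Column X: max payoff to Row = 6
Column Y: max payoff to Row = 4
Column Z: max payoff to Row = 0
Minimum is 0, achieved by column Z.
Minimax strategy: Z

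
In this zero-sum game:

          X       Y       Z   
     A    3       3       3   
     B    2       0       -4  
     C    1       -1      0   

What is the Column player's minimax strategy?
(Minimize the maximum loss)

Column should play X or Y or Z (all achieve the minimum), value = 3

Work:
Column player minimizes Row's maximum payoff:
Column X: max payoff to Row = 3
Column Y: max payoff to Row = 3
Column Z: max payoff to Row = 3
Minimum is 3, achieved by columns X, Y, Z (tied).
Each of X or Y or Z is a minimax strategy.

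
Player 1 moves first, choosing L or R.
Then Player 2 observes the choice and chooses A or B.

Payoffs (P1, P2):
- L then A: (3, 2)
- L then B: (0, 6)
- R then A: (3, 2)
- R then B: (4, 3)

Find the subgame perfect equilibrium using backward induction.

P1 plays R, P2 plays B after L and B after R; Payoff (4, 3)

Work:
Backward induction:
After L: P2 chooses B → P1 gets 0
After R: P2 chooses B → P1 gets 4
P1 chooses R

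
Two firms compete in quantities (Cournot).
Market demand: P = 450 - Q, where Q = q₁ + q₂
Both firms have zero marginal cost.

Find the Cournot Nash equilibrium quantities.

q₁* = q₂* = 150.0; P* = 150.0

Work:
Profit: π_i = P·q_i = (a - q_i - q_j)·q_i
FOC: ∂π_i/∂q_i = a - 2q_i - q_j = 0
Reaction function: q_i = (450 - q_j)/2
Symmetry: q* = 450/3 = 150.0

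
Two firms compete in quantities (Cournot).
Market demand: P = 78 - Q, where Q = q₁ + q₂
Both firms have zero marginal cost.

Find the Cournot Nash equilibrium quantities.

q₁* = q₂* = 26.0; P* = 26.0

Work:
Profit: π_i = P·q_i = (a - q_i - q_j)·q_i
FOC: ∂π_i/∂q_i = a - 2q_i - q_j = 0
Reaction function: q_i = (78 - q_j)/2
Symmetry: q* = 78/3 = 26.0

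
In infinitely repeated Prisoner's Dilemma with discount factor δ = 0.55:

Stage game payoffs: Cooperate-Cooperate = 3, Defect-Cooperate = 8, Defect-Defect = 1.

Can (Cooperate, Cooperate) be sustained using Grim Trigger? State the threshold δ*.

δ* = 0.7143; since δ = 0.55 < 0.7143, cooperation cannot be sustained

Work:
For Grim Trigger:
Cooperate forever: 3/(1-δ)
Defect then punished: 8 + 1·δ/(1-δ)
Need: 3/(1-δ) ≥ 8 + 1·δ/(1-δ)
Solving: δ ≥ (T-R)/(T-P) = (8-3)/(8-1) = 0.7143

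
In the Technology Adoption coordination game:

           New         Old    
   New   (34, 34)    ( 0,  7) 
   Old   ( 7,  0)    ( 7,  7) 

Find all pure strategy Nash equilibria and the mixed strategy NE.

Pure NE: (New, New) and (Old, Old); Mixed NE: p = 0.2059, q = 0.2059

Work:
Check pure NE:
(New, New): (34, 34) - no unilateral deviation beneficial
(Old, Old): (7, 7) - no unilateral deviation beneficial
Mixed NE: P1 plays New with p = 0.2059, P2 plays New with q = 0.2059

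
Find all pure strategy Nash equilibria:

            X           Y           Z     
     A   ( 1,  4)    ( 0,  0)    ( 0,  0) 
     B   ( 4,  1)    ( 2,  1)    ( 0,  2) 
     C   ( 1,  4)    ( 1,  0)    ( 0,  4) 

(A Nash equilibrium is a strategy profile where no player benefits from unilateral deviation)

Nash equilibrium: (B, Z), (C, Z)

Work:
Best responses:
  P1 vs X: payoffs [1, 4, 1] → best response B (payoff 4)
  P1 vs Y: payoffs [0, 2, 1] → best response B (payoff 2)
  P1 vs Z: payoffs [0, 0, 0] → best response A/B/C (payoff 0)
  P2 vs A: payoffs [4, 0, 0] → best response X (payoff 4)
  P2 vs B: payoffs [1, 1, 2] → best response Z (payoff 2)
  P2 vs C: payoffs [4, 0, 4] → best response X/Z (payoff 4)
Mutual best responses: (B,Z), (C,Z) → Nash equilibria.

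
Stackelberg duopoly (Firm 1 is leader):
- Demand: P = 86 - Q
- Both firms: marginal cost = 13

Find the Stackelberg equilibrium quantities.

q₁* (leader) = 36.5, q₂* (follower) = 18.25

Work:
Follower's reaction: q₂ = (a - c - q₁)/2
Leader substitutes: π₁ = q₁·(a - q₁ - (a-c-q₁)/2 - c)
FOC: q₁* = (86 - 13)/2 = 36.50
Then: q₂* = (86 - 13 - 36.5)/2 = 18.25
Leader has first-mover advantage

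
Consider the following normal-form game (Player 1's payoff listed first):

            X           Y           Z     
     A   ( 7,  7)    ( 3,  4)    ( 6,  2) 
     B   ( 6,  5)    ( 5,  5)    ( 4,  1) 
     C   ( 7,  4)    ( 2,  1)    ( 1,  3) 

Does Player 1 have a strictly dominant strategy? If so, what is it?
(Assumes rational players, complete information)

No strictly dominant strategy exists for Player 1

Work:
A strategy strictly dominates another if it gives a strictly higher payoff against every opponent action. Compare each pair of P1's strategies column-by-column:
  A vs B: [7 vs 6, 3 vs 5, 6 vs 4] → A does not strictly dominate B (column Y: 3 ≤ 5)
  A vs C: [7 vs 7, 3 vs 2, 6 vs 1] → A does not strictly dominate C (column X: 7 ≤ 7)
  B vs A: [6 vs 7, 5 vs 3, 4 vs 6] → B does not strictly dominate A (column X: 6 ≤ 7)
  B vs C: [6 vs 7, 5 vs 2, 4 vs 1] → B does not strictly dominate C (column X: 6 ≤ 7)
  C vs A: [7 vs 7, 2 vs 3, 1 vs 6] → C does not strictly dominate A (column X: 7 ≤ 7)
  C vs B: [7 vs 6, 2 vs 5, 1 vs 4] → C does not strictly dominate B (column Y: 2 ≤ 5)
No single strategy strictly dominates all others → no strictly dominant strategy.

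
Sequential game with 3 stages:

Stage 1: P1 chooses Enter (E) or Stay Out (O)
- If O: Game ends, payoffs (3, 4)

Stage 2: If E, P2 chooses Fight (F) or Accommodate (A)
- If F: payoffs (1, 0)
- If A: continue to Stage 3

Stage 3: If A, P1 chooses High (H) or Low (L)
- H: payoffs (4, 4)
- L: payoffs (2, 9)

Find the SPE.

SPE: (E, A, H); Outcome (4, 4)

Work:
Stage 3: P1 chooses H (4 vs 2)
Stage 2: P2: F->0, A->4 (anticipating H). Choose A
Stage 1: P1: O->3, E->4 (anticipating A, H). Choose E
SPE path: E -> A -> H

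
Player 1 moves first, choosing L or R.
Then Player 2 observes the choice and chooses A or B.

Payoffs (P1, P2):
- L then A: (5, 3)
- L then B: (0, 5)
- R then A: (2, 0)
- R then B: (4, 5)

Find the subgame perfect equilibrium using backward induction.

P1 plays R, P2 plays B after L and B after R; Payoff (4, 5)

Work:
Backward induction:
After L: P2 chooses B → P1 gets 0
After R: P2 chooses B → P1 gets 4
P1 chooses R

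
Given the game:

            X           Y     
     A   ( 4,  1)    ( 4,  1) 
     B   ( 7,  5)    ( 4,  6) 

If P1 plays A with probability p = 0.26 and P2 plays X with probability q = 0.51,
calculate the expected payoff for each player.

E[P1] = 5.1322, E[P2] = 4.3226

Work:
E[P1] = p·q·π₁(A,X) + p·(1-q)·π₁(A,Y) + (1-p)·q·π₁(B,X) + (1-p)·(1-q)·π₁(B,Y)
= 0.26·0.51·4 + 0.26·0.49·4 + 0.74·0.51·7 + 0.74·0.49·4
= 5.1322

E[P2] = 4.3226 (similar calculation)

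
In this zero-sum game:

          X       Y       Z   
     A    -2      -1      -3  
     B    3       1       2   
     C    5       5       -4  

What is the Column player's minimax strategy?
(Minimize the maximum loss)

Column should play Z, value = 2

Work:
Column player minimizes Row's maximum payoff:
Column X: max payoff to Row = 5
Column Y: max payoff to Row = 5
Column Z: max payoff to Row = 2
Minimum is 2, achieved by column Z.
Minimax strategy: Z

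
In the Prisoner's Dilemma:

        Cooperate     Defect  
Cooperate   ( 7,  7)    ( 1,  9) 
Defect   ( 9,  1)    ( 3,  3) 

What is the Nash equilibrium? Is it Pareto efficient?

(Defect, Defect) is NE; not Pareto efficient

Work:
Defect dominates Cooperate for both players:
If P2 cooperates: Defect (9) > Cooperate (7)
If P2 defects: Defect (3) > Cooperate (1)
NE: (Defect, Defect) with payoff (3, 3)
But (Cooperate, Cooperate) = (7, 7) Pareto dominates (3, 3)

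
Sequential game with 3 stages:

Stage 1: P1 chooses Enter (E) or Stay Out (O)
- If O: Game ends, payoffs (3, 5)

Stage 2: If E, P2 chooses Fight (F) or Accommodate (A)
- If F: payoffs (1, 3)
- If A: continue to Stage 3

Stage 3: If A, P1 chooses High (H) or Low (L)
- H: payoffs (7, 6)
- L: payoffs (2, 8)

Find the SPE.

SPE: (E, A, H); Outcome (7, 6)

Work:
Stage 3: P1 chooses H (7 vs 2)
Stage 2: P2: F->3, A->6 (anticipating H). Choose A
Stage 1: P1: O->3, E->7 (anticipating A, H). Choose E
SPE path: E -> A -> H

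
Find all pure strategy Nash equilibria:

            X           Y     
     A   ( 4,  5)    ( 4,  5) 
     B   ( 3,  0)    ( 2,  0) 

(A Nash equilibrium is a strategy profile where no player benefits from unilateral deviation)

Nash equilibrium: (A, X), (A, Y)

Work:
Best responses:
  P1 vs X: payoffs [4, 3] → best response A (payoff 4)
  P1 vs Y: payoffs [4, 2] → best response A (payoff 4)
  P2 vs A: payoffs [5, 5] → best response X/Y (payoff 5)
  P2 vs B: payoffs [0, 0] → best response X/Y (payoff 0)
Mutual best responses: (A,X), (A,Y) → Nash equilibria.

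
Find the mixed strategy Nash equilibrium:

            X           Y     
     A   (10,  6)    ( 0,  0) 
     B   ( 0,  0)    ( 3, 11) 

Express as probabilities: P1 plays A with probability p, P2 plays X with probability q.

p = 0.6471, q = 0.2308

Work:
Find probabilities that make opponent indifferent:
P2 chooses q to make P1 indifferent between A and B
P1 chooses p to make P2 indifferent between X and Y
Mixed NE: P1 plays (A: 0.6471, B: 0.3529), P2 plays (X: 0.2308, Y: 0.7692)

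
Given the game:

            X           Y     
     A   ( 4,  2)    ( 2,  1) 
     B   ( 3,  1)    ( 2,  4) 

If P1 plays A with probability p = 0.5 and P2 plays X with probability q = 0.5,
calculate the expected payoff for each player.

E[P1] = 2.75, E[P2] = 2.0

Work:
E[P1] = p·q·π₁(A,X) + p·(1-q)·π₁(A,Y) + (1-p)·q·π₁(B,X) + (1-p)·(1-q)·π₁(B,Y)
= 0.5·0.5·4 + 0.5·0.5·2 + 0.5·0.5·3 + 0.5·0.5·2
= 2.75

E[P2] = 2.0 (similar calculation)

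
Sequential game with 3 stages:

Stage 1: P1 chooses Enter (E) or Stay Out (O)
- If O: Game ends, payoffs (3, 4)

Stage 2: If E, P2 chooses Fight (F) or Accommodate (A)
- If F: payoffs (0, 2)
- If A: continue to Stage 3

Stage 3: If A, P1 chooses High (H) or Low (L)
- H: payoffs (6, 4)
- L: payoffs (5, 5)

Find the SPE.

SPE: (E, A, H); Outcome (6, 4)

Work:
Stage 3: P1 chooses H (6 vs 5)
Stage 2: P2: F->2, A->4 (anticipating H). Choose A
Stage 1: P1: O->3, E->6 (anticipating A, H). Choose E
SPE path: E -> A -> H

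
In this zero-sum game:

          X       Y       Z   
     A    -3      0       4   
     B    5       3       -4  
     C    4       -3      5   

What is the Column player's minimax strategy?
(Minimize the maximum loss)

Column should play Y, value = 3

Work:
Column player minimizes Row's maximum payoff:
Column X: max payoff to Row = 5
Column Y: max payoff to Row = 3
Column Z: max payoff to Row = 5
Minimum is 3, achieved by column Y.
Minimax strategy: Y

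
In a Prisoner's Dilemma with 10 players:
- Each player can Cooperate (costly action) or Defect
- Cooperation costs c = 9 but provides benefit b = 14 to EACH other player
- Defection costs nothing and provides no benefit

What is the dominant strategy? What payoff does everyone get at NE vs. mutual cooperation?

Dominant: Defect; NE payoff = 0; Coop payoff = 117

Work:
Defect dominates (saves cost c = 9, benefit to others is external)
NE: All defect → everyone gets 0
If all cooperate: each receives (9)×14 - 9 = 117
Social dilemma: 117 > 0 but NE gives 0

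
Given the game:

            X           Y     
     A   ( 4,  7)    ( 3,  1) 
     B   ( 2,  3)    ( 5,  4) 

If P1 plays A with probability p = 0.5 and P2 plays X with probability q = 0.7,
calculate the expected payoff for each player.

E[P1] = 3.3, E[P2] = 4.25

Work:
E[P1] = p·q·π₁(A,X) + p·(1-q)·π₁(A,Y) + (1-p)·q·π₁(B,X) + (1-p)·(1-q)·π₁(B,Y)
= 0.5·0.7·4 + 0.5·0.3·3 + 0.5·0.7·2 + 0.5·0.3·5
= 3.3

E[P2] = 4.25 (similar calculation)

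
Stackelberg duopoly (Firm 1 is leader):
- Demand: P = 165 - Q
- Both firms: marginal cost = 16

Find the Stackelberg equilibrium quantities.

q₁* (leader) = 74.5, q₂* (follower) = 37.25

Work:
Follower's reaction: q₂ = (a - c - q₁)/2
Leader substitutes: π₁ = q₁·(a - q₁ - (a-c-q₁)/2 - c)
FOC: q₁* = (165 - 16)/2 = 74.50
Then: q₂* = (165 - 16 - 74.5)/2 = 37.25
Leader has first-mover advantage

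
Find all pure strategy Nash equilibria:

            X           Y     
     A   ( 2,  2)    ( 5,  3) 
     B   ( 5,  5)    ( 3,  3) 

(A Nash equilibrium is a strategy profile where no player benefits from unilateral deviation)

Nash equilibrium: (A, Y), (B, X)

Work:
Best responses:
  P1 vs X: payoffs [2, 5] → best response B (payoff 5)
  P1 vs Y: payoffs [5, 3] → best response A (payoff 5)
  P2 vs A: payoffs [2, 3] → best response Y (payoff 3)
  P2 vs B: payoffs [5, 3] → best response X (payoff 5)
Mutual best responses: (A,Y), (B,X) → Nash equilibria.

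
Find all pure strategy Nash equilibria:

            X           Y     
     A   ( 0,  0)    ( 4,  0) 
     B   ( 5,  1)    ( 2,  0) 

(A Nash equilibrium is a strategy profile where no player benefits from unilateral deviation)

Nash equilibrium: (A, Y), (B, X)

Work:
Best responses:
  P1 vs X: payoffs [0, 5] → best response B (payoff 5)
  P1 vs Y: payoffs [4, 2] → best response A (payoff 4)
  P2 vs A: payoffs [0, 0] → best response X/Y (payoff 0)
  P2 vs B: payoffs [1, 0] → best response X (payoff 1)
Mutual best responses: (A,Y), (B,X) → Nash equilibria.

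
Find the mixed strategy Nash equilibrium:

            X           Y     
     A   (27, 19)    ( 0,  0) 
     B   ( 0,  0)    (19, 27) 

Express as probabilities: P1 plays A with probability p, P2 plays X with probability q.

p = 0.587, q = 0.413

Work:
Find probabilities that make opponent indifferent:
P2 chooses q to make P1 indifferent between A and B
P1 chooses p to make P2 indifferent between X and Y
Mixed NE: P1 plays (A: 0.587, B: 0.413), P2 plays (X: 0.413, Y: 0.587)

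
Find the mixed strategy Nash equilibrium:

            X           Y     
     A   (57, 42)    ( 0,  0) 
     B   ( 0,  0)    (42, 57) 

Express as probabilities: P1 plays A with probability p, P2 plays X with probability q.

p = 0.5758, q = 0.4242

Work:
Find probabilities that make opponent indifferent:
P2 chooses q to make P1 indifferent between A and B
P1 chooses p to make P2 indifferent between X and Y
Mixed NE: P1 plays (A: 0.5758, B: 0.4242), P2 plays (X: 0.4242, Y: 0.5758)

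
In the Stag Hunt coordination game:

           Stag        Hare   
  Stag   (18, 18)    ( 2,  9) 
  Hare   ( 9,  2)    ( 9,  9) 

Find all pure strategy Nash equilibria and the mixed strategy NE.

Pure NE: (Stag, Stag) and (Hare, Hare); Mixed NE: p = 0.4375, q = 0.4375

Work:
Check pure NE:
(Stag, Stag): (18, 18) - no unilateral deviation beneficial
(Hare, Hare): (9, 9) - no unilateral deviation beneficial
Mixed NE: P1 plays Stag with p = 0.4375, P2 plays Stag with q = 0.4375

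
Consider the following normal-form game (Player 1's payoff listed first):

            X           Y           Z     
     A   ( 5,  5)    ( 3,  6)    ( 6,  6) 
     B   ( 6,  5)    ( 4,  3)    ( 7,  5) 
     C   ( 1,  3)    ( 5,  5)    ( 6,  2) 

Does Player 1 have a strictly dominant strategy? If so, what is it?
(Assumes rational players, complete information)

No strictly dominant strategy exists for Player 1

Work:
A strategy strictly dominates another if it gives a strictly higher payoff against every opponent action. Compare each pair of P1's strategies column-by-column:
  A vs B: [5 vs 6, 3 vs 4, 6 vs 7] → A does not strictly dominate B (column X: 5 ≤ 6)
  A vs C: [5 vs 1, 3 vs 5, 6 vs 6] → A does not strictly dominate C (column Y: 3 ≤ 5)
  B vs A: [6 vs 5, 4 vs 3, 7 vs 6] → B strictly dominates A
  B vs C: [6 vs 1, 4 vs 5, 7 vs 6] → B does not strictly dominate C (column Y: 4 ≤ 5)
  C vs A: [1 vs 5, 5 vs 3, 6 vs 6] → C does not strictly dominate A (column X: 1 ≤ 5)
  C vs B: [1 vs 6, 5 vs 4, 6 vs 7] → C does not strictly dominate B (column X: 1 ≤ 6)
No single strategy strictly dominates all others → no strictly dominant strategy.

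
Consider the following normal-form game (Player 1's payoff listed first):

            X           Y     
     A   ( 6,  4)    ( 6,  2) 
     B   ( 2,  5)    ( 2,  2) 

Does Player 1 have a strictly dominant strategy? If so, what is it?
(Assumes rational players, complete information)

Yes, Player 1's strictly dominant strategy is A

Work:
A strategy strictly dominates another if it gives a strictly higher payoff against every opponent action. Compare each pair of P1's strategies column-by-column:
  A vs B: [6 vs 2, 6 vs 2] → A strictly dominates B
  B vs A: [2 vs 6, 2 vs 6] → B does not strictly dominate A (column X: 2 ≤ 6)
A strictly dominates every other strategy → strictly dominant.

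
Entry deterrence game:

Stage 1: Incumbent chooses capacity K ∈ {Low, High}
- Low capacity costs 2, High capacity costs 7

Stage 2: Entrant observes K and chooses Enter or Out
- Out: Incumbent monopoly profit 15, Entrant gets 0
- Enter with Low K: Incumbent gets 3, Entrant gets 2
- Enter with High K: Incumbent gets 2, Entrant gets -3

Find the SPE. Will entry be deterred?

SPE: (High, Enter|Low, Out|High); Entry deterred. Incumbent net profit = 8

Work:
After Low K: Entrant enters (2 > 0)
After High K: Entrant stays out (-3 < 0)
Incumbent: Low → 3−2=1, High → 15−7=8
Incumbent chooses High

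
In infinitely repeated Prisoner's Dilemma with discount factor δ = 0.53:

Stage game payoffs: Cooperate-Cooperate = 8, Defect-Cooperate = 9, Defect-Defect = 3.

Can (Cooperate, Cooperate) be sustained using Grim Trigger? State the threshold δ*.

δ* = 0.1667; since δ = 0.53 ≥ 0.1667, cooperation can be sustained

Work:
For Grim Trigger:
Cooperate forever: 8/(1-δ)
Defect then punished: 9 + 3·δ/(1-δ)
Need: 8/(1-δ) ≥ 9 + 3·δ/(1-δ)
Solving: δ ≥ (T-R)/(T-P) = (9-8)/(9-3) = 0.1667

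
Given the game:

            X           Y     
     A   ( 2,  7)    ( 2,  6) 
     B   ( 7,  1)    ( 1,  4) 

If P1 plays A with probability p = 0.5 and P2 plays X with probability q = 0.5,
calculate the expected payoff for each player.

E[P1] = 3.0, E[P2] = 4.5

Work:
E[P1] = p·q·π₁(A,X) + p·(1-q)·π₁(A,Y) + (1-p)·q·π₁(B,X) + (1-p)·(1-q)·π₁(B,Y)
= 0.5·0.5·2 + 0.5·0.5·2 + 0.5·0.5·7 + 0.5·0.5·1
= 3.0

E[P2] = 4.5 (similar calculation)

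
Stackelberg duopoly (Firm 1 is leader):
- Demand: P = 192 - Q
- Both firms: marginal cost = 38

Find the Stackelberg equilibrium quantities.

q₁* (leader) = 77.0, q₂* (follower) = 38.5

Work:
Follower's reaction: q₂ = (a - c - q₁)/2
Leader substitutes: π₁ = q₁·(a - q₁ - (a-c-q₁)/2 - c)
FOC: q₁* = (192 - 38)/2 = 77.00
Then: q₂* = (192 - 38 - 77.0)/2 = 38.50
Leader has first-mover advantage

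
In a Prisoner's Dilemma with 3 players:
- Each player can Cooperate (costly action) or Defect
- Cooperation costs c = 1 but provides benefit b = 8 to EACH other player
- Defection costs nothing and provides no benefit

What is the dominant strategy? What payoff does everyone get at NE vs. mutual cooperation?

Dominant: Defect; NE payoff = 0; Coop payoff = 15

Work:
Defect dominates (saves cost c = 1, benefit to others is external)
NE: All defect → everyone gets 0
If all cooperate: each receives (2)×8 - 1 = 15
Social dilemma: 15 > 0 but NE gives 0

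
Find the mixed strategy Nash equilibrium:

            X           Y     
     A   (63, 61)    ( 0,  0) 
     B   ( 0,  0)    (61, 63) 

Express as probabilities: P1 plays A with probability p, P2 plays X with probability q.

p = 0.5081, q = 0.4919

Work:
Find probabilities that make opponent indifferent:
P2 chooses q to make P1 indifferent between A and B
P1 chooses p to make P2 indifferent between X and Y
Mixed NE: P1 plays (A: 0.5081, B: 0.4919), P2 plays (X: 0.4919, Y: 0.5081)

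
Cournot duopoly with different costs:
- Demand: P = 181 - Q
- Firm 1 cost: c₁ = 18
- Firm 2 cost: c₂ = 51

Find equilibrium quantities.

q₁* = 65.33, q₂* = 32.33

Work:
Reaction: q₁ = (181 - 18 - q₂)/2
Reaction: q₂ = (181 - 51 - q₁)/2
Solve simultaneously:
q₁* = (181 - 2×18 + 51)/3 = 65.33
q₂* = (181 - 2×51 + 18)/3 = 32.33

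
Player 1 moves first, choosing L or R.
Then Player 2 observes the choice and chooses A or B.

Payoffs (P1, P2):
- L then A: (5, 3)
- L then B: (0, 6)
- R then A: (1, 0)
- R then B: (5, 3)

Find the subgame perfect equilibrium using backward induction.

P1 plays R, P2 plays B after L and B after R; Payoff (5, 3)

Work:
Backward induction:
After L: P2 chooses B → P1 gets 0
After R: P2 chooses B → P1 gets 5
P1 chooses R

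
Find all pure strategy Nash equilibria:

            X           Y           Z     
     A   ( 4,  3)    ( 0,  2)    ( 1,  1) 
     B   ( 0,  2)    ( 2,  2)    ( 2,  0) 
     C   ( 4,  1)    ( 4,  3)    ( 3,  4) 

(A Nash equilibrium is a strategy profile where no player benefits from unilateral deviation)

Nash equilibrium: (A, X), (C, Z)

Work:
Best responses:
  P1 vs X: payoffs [4, 0, 4] → best response A/C (payoff 4)
  P1 vs Y: payoffs [0, 2, 4] → best response C (payoff 4)
  P1 vs Z: payoffs [1, 2, 3] → best response C (payoff 3)
  P2 vs A: payoffs [3, 2, 1] → best response X (payoff 3)
  P2 vs B: payoffs [2, 2, 0] → best response X/Y (payoff 2)
  P2 vs C: payoffs [1, 3, 4] → best response Z (payoff 4)
Mutual best responses: (A,X), (C,Z) → Nash equilibria.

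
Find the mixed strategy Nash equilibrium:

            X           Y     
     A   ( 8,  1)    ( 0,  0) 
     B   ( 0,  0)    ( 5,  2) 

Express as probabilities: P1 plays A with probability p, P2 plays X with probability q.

p = 0.6667, q = 0.3846

Work:
Find probabilities that make opponent indifferent:
P2 chooses q to make P1 indifferent between A and B
P1 chooses p to make P2 indifferent between X and Y
Mixed NE: P1 plays (A: 0.6667, B: 0.3333), P2 plays (X: 0.3846, Y: 0.6154)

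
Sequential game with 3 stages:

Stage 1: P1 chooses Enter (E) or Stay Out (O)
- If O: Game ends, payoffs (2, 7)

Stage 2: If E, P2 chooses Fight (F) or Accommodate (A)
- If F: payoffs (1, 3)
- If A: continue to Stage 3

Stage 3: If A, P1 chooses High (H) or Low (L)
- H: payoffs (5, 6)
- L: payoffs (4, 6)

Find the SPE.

SPE: (E, A, H); Outcome (5, 6)

Work:
Stage 3: P1 chooses H (5 vs 4)
Stage 2: P2: F->3, A->6 (anticipating H). Choose A
Stage 1: P1: O->2, E->5 (anticipating A, H). Choose E
SPE path: E -> A -> H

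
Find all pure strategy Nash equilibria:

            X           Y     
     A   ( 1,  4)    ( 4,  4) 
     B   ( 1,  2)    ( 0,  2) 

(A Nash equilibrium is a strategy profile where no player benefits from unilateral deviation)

Nash equilibrium: (A, X), (A, Y), (B, X)

Work:
Best responses:
  P1 vs X: payoffs [1, 1] → best response A/B (payoff 1)
  P1 vs Y: payoffs [4, 0] → best response A (payoff 4)
  P2 vs A: payoffs [4, 4] → best response X/Y (payoff 4)
  P2 vs B: payoffs [2, 2] → best response X/Y (payoff 2)
Mutual best responses: (A,X), (A,Y), (B,X) → Nash equilibria.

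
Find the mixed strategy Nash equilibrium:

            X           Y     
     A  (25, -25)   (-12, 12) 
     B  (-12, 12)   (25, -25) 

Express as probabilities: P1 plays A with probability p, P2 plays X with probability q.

p = 0.5, q = 0.5

Work:
Find probabilities that make opponent indifferent:
P2 chooses q to make P1 indifferent between A and B
P1 chooses p to make P2 indifferent between X and Y
Mixed NE: P1 plays (A: 0.5, B: 0.5), P2 plays (X: 0.5, Y: 0.5)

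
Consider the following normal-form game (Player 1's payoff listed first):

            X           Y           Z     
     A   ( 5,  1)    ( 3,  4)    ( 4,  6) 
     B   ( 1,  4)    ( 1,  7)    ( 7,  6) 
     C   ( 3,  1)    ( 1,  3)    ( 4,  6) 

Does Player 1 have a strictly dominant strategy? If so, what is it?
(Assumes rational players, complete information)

No strictly dominant strategy exists for Player 1

Work:
A strategy strictly dominates another if it gives a strictly higher payoff against every opponent action. Compare each pair of P1's strategies column-by-column:
  A vs B: [5 vs 1, 3 vs 1, 4 vs 7] → A does not strictly dominate B (column Z: 4 ≤ 7)
  A vs C: [5 vs 3, 3 vs 1, 4 vs 4] → A does not strictly dominate C (column Z: 4 ≤ 4)
  B vs A: [1 vs 5, 1 vs 3, 7 vs 4] → B does not strictly dominate A (column X: 1 ≤ 5)
  B vs C: [1 vs 3, 1 vs 1, 7 vs 4] → B does not strictly dominate C (column X: 1 ≤ 3)
  C vs A: [3 vs 5, 1 vs 3, 4 vs 4] → C does not strictly dominate A (column X: 3 ≤ 5)
  C vs B: [3 vs 1, 1 vs 1, 4 vs 7] → C does not strictly dominate B (column Y: 1 ≤ 1)
No single strategy strictly dominates all others → no strictly dominant strategy.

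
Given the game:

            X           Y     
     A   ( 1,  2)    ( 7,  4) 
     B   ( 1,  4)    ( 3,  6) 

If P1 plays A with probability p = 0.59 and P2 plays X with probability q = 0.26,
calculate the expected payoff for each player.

E[P1] = 4.2264, E[P2] = 4.3

Work:
E[P1] = p·q·π₁(A,X) + p·(1-q)·π₁(A,Y) + (1-p)·q·π₁(B,X) + (1-p)·(1-q)·π₁(B,Y)
= 0.59·0.26·1 + 0.59·0.74·7 + 0.41·0.26·1 + 0.41·0.74·3
= 4.2264

E[P2] = 4.3 (similar calculation)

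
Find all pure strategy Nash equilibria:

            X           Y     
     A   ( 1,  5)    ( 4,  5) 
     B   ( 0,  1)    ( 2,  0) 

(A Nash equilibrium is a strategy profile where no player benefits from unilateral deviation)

Nash equilibrium: (A, X), (A, Y)

Work:
Best responses:
  P1 vs X: payoffs [1, 0] → best response A (payoff 1)
  P1 vs Y: payoffs [4, 2] → best response A (payoff 4)
  P2 vs A: payoffs [5, 5] → best response X/Y (payoff 5)
  P2 vs B: payoffs [1, 0] → best response X (payoff 1)
Mutual best responses: (A,X), (A,Y) → Nash equilibria.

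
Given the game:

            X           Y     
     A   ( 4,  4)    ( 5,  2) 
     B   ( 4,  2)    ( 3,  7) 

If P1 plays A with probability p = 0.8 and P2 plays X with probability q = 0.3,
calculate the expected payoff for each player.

E[P1] = 4.42, E[P2] = 3.18

Work:
E[P1] = p·q·π₁(A,X) + p·(1-q)·π₁(A,Y) + (1-p)·q·π₁(B,X) + (1-p)·(1-q)·π₁(B,Y)
= 0.8·0.3·4 + 0.8·0.7·5 + 0.2·0.3·4 + 0.2·0.7·3
= 4.42

E[P2] = 3.18 (similar calculation)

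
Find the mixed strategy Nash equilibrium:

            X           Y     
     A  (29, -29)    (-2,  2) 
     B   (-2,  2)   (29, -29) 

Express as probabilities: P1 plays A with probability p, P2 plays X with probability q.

p = 0.5, q = 0.5

Work:
Find probabilities that make opponent indifferent:
P2 chooses q to make P1 indifferent between A and B
P1 chooses p to make P2 indifferent between X and Y
Mixed NE: P1 plays (A: 0.5, B: 0.5), P2 plays (X: 0.5, Y: 0.5)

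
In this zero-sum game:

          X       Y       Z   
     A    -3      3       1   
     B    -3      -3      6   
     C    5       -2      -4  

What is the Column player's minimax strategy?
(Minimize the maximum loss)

Column should play Y, value = 3

Work:
Column player minimizes Row's maximum payoff:
Column X: max payoff to Row = 5
Column Y: max payoff to Row = 3
Column Z: max payoff to Row = 6
Minimum is 3, achieved by column Y.
Minimax strategy: Y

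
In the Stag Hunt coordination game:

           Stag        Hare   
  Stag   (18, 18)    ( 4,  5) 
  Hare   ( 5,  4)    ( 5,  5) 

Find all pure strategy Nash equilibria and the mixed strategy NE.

Pure NE: (Stag, Stag) and (Hare, Hare); Mixed NE: p = 0.0714, q = 0.0714

Work:
Check pure NE:
(Stag, Stag): (18, 18) - no unilateral deviation beneficial
(Hare, Hare): (5, 5) - no unilateral deviation beneficial
Mixed NE: P1 plays Stag with p = 0.0714, P2 plays Stag with q = 0.0714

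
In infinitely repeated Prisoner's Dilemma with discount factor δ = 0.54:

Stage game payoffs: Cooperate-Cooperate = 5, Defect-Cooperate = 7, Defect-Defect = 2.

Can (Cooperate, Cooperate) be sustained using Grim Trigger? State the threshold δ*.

δ* = 0.4; since δ = 0.54 ≥ 0.4, cooperation can be sustained

Work:
For Grim Trigger:
Cooperate forever: 5/(1-δ)
Defect then punished: 7 + 2·δ/(1-δ)
Need: 5/(1-δ) ≥ 7 + 2·δ/(1-δ)
Solving: δ ≥ (T-R)/(T-P) = (7-5)/(7-2) = 0.4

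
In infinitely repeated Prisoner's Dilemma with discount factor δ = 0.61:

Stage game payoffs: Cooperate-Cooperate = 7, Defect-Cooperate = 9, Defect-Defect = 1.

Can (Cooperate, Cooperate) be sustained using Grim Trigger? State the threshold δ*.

δ* = 0.25; since δ = 0.61 ≥ 0.25, cooperation can be sustained

Work:
For Grim Trigger:
Cooperate forever: 7/(1-δ)
Defect then punished: 9 + 1·δ/(1-δ)
Need: 7/(1-δ) ≥ 9 + 1·δ/(1-δ)
Solving: δ ≥ (T-R)/(T-P) = (9-7)/(9-1) = 0.25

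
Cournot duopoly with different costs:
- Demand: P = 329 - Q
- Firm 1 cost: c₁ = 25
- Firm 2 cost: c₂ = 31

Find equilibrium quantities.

q₁* = 103.33, q₂* = 97.33

Work:
Reaction: q₁ = (329 - 25 - q₂)/2
Reaction: q₂ = (329 - 31 - q₁)/2
Solve simultaneously:
q₁* = (329 - 2×25 + 31)/3 = 103.33
q₂* = (329 - 2×31 + 25)/3 = 97.33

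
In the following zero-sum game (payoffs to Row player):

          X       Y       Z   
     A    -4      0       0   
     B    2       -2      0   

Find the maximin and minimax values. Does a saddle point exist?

Maximin = -2, Minimax = 0, Saddle: False

Work:
Row minimums: [-4, -2] → maximin = -2
Column maximums: [2, 0, 0] → minimax = 0
No saddle point (maximin ≠ minimax). Mixed strategy needed.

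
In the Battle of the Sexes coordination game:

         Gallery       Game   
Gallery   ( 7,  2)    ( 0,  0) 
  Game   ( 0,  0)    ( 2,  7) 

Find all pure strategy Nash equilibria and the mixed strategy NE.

Pure NE: (Gallery, Gallery) and (Game, Game); Mixed NE: p = 0.7778, q = 0.2222

Work:
Check pure NE:
(Gallery, Gallery): (7, 2) - no unilateral deviation beneficial
(Game, Game): (2, 7) - no unilateral deviation beneficial
Mixed NE: P1 plays Gallery with p = 0.7778, P2 plays Gallery with q = 0.2222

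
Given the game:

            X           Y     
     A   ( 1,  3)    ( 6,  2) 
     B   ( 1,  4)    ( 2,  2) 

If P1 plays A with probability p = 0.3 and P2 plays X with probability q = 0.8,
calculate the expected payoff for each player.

E[P1] = 1.44, E[P2] = 3.36

Work:
E[P1] = p·q·π₁(A,X) + p·(1-q)·π₁(A,Y) + (1-p)·q·π₁(B,X) + (1-p)·(1-q)·π₁(B,Y)
= 0.3·0.8·1 + 0.3·0.2·6 + 0.7·0.8·1 + 0.7·0.2·2
= 1.44

E[P2] = 3.36 (similar calculation)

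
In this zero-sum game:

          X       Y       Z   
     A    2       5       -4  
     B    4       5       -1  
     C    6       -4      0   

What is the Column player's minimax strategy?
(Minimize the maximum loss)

Column should play Z, value = 0

Work:
Column player minimizes Row's maximum payoff:
Column X: max payoff to Row = 6
Column Y: max payoff to Row = 5
Column Z: max payoff to Row = 0
Minimum is 0, achieved by column Z.
Minimax strategy: Z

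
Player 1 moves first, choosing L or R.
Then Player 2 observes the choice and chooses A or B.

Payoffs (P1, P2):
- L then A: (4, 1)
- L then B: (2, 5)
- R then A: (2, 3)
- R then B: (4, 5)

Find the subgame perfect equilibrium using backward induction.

P1 plays R, P2 plays B after L and B after R; Payoff (4, 5)

Work:
Backward induction:
After L: P2 chooses B → P1 gets 2
After R: P2 chooses B → P1 gets 4
P1 chooses R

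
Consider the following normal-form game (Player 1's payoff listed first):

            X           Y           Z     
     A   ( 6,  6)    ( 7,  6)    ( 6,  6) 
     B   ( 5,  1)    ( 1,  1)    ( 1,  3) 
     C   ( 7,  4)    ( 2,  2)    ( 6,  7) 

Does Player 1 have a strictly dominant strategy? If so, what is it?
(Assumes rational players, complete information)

No strictly dominant strategy exists for Player 1

Work:
A strategy strictly dominates another if it gives a strictly higher payoff against every opponent action. Compare each pair of P1's strategies column-by-column:
  A vs B: [6 vs 5, 7 vs 1, 6 vs 1] → A strictly dominates B
  A vs C: [6 vs 7, 7 vs 2, 6 vs 6] → A does not strictly dominate C (column X: 6 ≤ 7)
  B vs A: [5 vs 6, 1 vs 7, 1 vs 6] → B does not strictly dominate A (column X: 5 ≤ 6)
  B vs C: [5 vs 7, 1 vs 2, 1 vs 6] → B does not strictly dominate C (column X: 5 ≤ 7)
  C vs A: [7 vs 6, 2 vs 7, 6 vs 6] → C does not strictly dominate A (column Y: 2 ≤ 7)
  C vs B: [7 vs 5, 2 vs 1, 6 vs 1] → C strictly dominates B
No single strategy strictly dominates all others → no strictly dominant strategy.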